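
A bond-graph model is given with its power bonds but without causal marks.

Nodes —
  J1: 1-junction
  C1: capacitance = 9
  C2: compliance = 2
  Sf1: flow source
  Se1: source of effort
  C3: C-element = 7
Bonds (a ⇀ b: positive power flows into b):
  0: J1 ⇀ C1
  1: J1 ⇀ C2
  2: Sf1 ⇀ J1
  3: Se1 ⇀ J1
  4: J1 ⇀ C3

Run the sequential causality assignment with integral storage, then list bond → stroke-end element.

#2 stroke at Sf1  (Sf1 (Sf) sets flow on bond)
#3 stroke at J1  (Se1 fixes effort; stroke away)
#0 stroke at J1  (common-f at J1 fixed by 2)
#1 stroke at J1  (1-jn J1 has f-setter on 2)
#4 stroke at J1  (J1: bond 2 brought flow, rest push out)

bond 0 →J1
bond 1 →J1
bond 2 →Sf1
bond 3 →J1
bond 4 →J1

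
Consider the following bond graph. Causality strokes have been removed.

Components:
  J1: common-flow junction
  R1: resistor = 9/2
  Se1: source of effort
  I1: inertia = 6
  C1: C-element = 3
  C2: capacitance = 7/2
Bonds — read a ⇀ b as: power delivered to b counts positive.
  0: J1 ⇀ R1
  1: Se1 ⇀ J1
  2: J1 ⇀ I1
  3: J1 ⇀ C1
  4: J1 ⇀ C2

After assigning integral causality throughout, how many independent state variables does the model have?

3  (C1, C2, I1 all integral)

#1 |J1  (Se1 fixes effort; stroke away)
#2 |I1  (prefer integral on I1)
#0 |J1  (1-jn J1 has f-setter on 2)
#3 |J1  (J1: bond 2 brought flow, rest push out)
#4 |J1  (1-jn J1 has f-setter on 2)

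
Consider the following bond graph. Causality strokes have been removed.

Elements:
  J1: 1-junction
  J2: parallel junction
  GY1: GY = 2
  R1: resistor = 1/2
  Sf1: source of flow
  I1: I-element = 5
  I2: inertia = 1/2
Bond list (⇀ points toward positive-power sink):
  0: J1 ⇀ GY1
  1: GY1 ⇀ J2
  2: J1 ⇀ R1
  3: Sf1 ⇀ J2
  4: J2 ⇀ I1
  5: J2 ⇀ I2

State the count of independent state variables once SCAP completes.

#3 →Sf1  (source Sf1 imposes f)
#4 →I1  (prefer integral on I1)
#5 →I2  (I2: I, integral causality)
#1 →J2  (closing 0-jn rule on J2)
#0 →J1  (GY1: gyrator matches bond 1)
#2 →R1  (J1 needs exactly one f-in)

2  (I1, I2 all integral)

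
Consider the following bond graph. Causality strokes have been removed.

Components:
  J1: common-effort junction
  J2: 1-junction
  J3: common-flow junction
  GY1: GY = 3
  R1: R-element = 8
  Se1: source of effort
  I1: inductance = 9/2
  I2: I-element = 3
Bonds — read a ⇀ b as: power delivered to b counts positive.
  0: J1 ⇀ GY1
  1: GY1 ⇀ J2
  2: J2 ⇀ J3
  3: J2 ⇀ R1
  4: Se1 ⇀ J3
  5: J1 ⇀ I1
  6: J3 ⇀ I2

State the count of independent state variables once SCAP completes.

b4 stroke at J3  (source Se1 imposes e)
b5 stroke at I1  (I1: I, integral causality)
b0 stroke at J1  (closing 0-jn rule on J1)
b1 stroke at J2  (through GY1, causality inverts; strokes same side of GY1)
b6 stroke at I2  (I2 outputs flow p/I2)
b2 stroke at J3  (1-jn J3 has f-setter on 6)
b3 stroke at J2  (J2: bond 2 brought flow, rest push out)

2  (I1, I2 all integral)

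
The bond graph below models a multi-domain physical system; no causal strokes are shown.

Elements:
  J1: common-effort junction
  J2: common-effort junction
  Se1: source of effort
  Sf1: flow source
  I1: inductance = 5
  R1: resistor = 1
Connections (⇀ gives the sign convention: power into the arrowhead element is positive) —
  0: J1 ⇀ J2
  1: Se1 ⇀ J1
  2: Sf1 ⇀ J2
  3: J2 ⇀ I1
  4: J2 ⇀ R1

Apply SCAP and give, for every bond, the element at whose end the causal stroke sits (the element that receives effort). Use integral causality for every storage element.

bond 0 stroke→J2
bond 1 stroke→J1
bond 2 stroke→Sf1
bond 3 stroke→I1
bond 4 stroke→R1

bond 1 |J1  (Se1 (Se) sets effort on bond)
bond 2 |Sf1  (Sf1 (Sf) sets flow on bond)
bond 0 |J2  (common-e at J1 fixed by 1)
bond 3 |I1  (J2: bond 0 brought effort, rest push out)
bond 4 |R1  (J2 effort already set via bond 0)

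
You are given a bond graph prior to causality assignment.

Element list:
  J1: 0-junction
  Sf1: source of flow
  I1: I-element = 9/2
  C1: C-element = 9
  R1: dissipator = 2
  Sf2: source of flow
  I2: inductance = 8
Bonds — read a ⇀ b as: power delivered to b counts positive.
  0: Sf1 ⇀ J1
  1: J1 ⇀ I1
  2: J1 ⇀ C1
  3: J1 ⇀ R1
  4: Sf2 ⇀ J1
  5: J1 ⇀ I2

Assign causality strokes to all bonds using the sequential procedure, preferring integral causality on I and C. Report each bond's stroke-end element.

β0 →Sf1
β1 →I1
β2 →J1
β3 →R1
β4 →Sf2
β5 →I2

#0 |Sf1  (Sf1 fixes flow; stroke at Sf1)
#4 |Sf2  (Sf2 (Sf) sets flow on bond)
#1 |I1  (prefer integral on I1)
#2 |J1  (C1 outputs effort q/C1)
#3 |R1  (common-e at J1 fixed by 2)
#5 |I2  (J1 effort already set via bond 2)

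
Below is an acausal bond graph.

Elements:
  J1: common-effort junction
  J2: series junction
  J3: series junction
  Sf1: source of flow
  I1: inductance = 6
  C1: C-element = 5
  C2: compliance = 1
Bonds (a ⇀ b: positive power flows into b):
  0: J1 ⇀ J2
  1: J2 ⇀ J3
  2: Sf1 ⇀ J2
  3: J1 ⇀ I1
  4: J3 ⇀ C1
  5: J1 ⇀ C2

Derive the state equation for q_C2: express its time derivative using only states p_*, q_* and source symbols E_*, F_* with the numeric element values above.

dq_C2/dt = -F_Sf1 - p_I1/6

β2 |Sf1  (source Sf1 imposes f)
β0 |J2  (J2: bond 2 brought flow, rest push out)
β1 |J2  (common-f at J2 fixed by 2)
β4 |J3  (J3 flow already set via bond 1)
β3 |I1  (prefer integral on I1)
β5 |J1  (closing 0-jn rule on J1)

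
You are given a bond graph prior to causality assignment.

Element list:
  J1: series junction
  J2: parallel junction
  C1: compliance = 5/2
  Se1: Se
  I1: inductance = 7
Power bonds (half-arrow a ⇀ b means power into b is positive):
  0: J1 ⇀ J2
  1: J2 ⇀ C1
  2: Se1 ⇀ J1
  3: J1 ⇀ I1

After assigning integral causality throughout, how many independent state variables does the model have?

2  (C1, I1 all integral)

b2 |J1  (Se1: effort source, stroke at far end)
b1 |J2  (C1: C, integral causality)
b0 |J1  (0-jn J2 has e-setter on 1)
b3 |I1  (only one flow-in slot at J1)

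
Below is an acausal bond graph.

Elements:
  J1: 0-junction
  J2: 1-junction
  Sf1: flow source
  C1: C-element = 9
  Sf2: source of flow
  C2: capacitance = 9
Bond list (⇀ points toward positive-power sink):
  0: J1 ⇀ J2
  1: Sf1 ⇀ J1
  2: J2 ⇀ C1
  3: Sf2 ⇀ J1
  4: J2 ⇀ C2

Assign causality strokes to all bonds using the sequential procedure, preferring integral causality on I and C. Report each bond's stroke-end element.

#1 stroke→Sf1  (source Sf1 imposes f)
#3 stroke→Sf2  (Sf2: flow source, stroke at near end)
#0 stroke→J1  (closing 0-jn rule on J1)
#2 stroke→J2  (common-f at J2 fixed by 0)
#4 stroke→J2  (J2 flow already set via bond 0)

β0 stroke at J1
β1 stroke at Sf1
β2 stroke at J2
β3 stroke at Sf2
β4 stroke at J2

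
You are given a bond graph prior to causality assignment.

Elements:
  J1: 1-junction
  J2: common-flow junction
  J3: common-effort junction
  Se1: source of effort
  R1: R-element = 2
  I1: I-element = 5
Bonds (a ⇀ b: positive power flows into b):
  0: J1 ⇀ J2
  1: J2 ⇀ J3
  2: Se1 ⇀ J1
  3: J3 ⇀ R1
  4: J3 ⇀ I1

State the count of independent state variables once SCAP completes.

bond 2 |J1  (Se1: effort source, stroke at far end)
bond 0 |J2  (closing 1-jn rule on J1)
bond 1 |J3  (only one flow-in slot at J2)
bond 3 |R1  (0-jn J3 has e-setter on 1)
bond 4 |I1  (J3 effort already set via bond 1)

1  (I1 all integral)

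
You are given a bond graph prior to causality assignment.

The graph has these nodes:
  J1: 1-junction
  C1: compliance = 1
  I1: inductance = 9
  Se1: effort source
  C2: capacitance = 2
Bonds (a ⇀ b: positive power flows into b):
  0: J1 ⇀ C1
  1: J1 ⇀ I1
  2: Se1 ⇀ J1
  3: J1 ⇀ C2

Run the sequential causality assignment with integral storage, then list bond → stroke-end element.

b2 stroke at J1  (Se1 fixes effort; stroke away)
b0 stroke at J1  (C1: C, integral causality)
b1 stroke at I1  (prefer integral on I1)
b3 stroke at J1  (J1: bond 1 brought flow, rest push out)

#0 stroke at J1
#1 stroke at I1
#2 stroke at J1
#3 stroke at J1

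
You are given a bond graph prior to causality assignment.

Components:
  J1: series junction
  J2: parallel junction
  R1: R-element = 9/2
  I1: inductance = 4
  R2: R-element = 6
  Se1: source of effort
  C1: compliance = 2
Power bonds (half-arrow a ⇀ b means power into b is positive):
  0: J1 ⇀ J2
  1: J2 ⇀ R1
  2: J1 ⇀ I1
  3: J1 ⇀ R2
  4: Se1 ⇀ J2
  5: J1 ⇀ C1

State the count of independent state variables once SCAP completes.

b4 stroke→J2  (Se1 (Se) sets effort on bond)
b0 stroke→J1  (J2 effort already set via bond 4)
b1 stroke→R1  (common-e at J2 fixed by 4)
b2 stroke→I1  (I1 integral (f out))
b3 stroke→J1  (J1: bond 2 brought flow, rest push out)
b5 stroke→J1  (J1 flow already set via bond 2)

2  (C1, I1 all integral)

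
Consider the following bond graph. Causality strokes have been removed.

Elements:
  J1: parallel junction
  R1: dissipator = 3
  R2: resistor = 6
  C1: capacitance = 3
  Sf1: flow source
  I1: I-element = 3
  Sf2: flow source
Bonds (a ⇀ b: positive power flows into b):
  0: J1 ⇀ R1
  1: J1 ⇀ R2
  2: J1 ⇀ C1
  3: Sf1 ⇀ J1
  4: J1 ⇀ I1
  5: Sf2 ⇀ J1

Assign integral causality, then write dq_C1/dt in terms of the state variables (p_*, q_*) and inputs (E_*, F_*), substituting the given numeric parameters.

b3 stroke→Sf1  (Sf1 (Sf) sets flow on bond)
b5 stroke→Sf2  (source Sf2 imposes f)
b2 stroke→J1  (prefer integral on C1)
b0 stroke→R1  (0-jn J1 has e-setter on 2)
b1 stroke→R2  (J1: bond 2 brought effort, rest push out)
b4 stroke→I1  (common-e at J1 fixed by 2)

dq_C1/dt = F_Sf1 + F_Sf2 - p_I1/3 - q_C1/6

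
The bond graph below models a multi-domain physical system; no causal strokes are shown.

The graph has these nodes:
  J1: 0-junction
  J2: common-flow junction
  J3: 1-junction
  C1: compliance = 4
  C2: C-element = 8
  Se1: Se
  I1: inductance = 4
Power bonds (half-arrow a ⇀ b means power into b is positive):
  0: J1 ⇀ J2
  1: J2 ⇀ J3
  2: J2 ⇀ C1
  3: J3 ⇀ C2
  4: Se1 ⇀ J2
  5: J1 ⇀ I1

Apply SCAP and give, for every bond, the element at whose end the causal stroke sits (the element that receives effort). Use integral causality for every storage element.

bond 4 stroke→J2  (Se1: effort source, stroke at far end)
bond 2 stroke→J2  (C1: C, integral causality)
bond 3 stroke→J3  (C2: C, integral causality)
bond 1 stroke→J2  (J3: last free bond brings flow in)
bond 0 stroke→J1  (J2: last free bond brings flow in)
bond 5 stroke→I1  (0-jn J1 has e-setter on 0)

bond 0 →J1
bond 1 →J2
bond 2 →J2
bond 3 →J3
bond 4 →J2
bond 5 →I1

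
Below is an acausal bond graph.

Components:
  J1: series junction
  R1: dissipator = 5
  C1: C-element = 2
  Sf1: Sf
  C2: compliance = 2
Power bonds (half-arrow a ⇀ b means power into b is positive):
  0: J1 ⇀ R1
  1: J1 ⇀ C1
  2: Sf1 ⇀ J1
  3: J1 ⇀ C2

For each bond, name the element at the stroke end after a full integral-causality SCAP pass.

β0 stroke→J1
β1 stroke→J1
β2 stroke→Sf1
β3 stroke→J1

β2 stroke at Sf1  (Sf1: flow source, stroke at near end)
β0 stroke at J1  (common-f at J1 fixed by 2)
β1 stroke at J1  (1-jn J1 has f-setter on 2)
β3 stroke at J1  (J1: bond 2 brought flow, rest push out)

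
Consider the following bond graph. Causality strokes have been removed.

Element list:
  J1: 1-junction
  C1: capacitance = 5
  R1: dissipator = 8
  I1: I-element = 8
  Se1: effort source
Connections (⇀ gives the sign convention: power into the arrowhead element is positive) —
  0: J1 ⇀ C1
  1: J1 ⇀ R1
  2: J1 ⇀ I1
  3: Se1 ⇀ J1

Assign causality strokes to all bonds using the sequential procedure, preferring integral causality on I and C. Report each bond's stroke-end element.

#0 stroke at J1
#1 stroke at J1
#2 stroke at I1
#3 stroke at J1

bond 3 →J1  (source Se1 imposes e)
bond 0 →J1  (C1 outputs effort q/C1)
bond 2 →I1  (I1: I, integral causality)
bond 1 →J1  (J1: bond 2 brought flow, rest push out)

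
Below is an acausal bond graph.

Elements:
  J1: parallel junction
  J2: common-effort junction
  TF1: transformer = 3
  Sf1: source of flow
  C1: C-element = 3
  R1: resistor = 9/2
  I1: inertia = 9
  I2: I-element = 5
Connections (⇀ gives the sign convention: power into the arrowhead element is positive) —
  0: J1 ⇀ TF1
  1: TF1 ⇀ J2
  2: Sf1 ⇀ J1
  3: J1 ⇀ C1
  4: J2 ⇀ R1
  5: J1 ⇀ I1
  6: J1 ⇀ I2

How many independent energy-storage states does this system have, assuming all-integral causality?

3  (C1, I1, I2 all integral)

bond 2 stroke→Sf1  (source Sf1 imposes f)
bond 3 stroke→J1  (C1: C, integral causality)
bond 0 stroke→TF1  (common-e at J1 fixed by 3)
bond 5 stroke→I1  (common-e at J1 fixed by 3)
bond 6 stroke→I2  (0-jn J1 has e-setter on 3)
bond 1 stroke→J2  (through TF1, causality passes straight; one stroke at TF1)
bond 4 stroke→R1  (J2 effort already set via bond 1)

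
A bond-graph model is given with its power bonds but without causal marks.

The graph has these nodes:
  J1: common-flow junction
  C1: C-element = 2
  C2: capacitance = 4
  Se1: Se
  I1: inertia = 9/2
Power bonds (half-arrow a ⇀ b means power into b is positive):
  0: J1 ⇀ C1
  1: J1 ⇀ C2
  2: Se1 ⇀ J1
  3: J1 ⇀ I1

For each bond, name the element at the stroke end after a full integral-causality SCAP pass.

b0 stroke→J1
b1 stroke→J1
b2 stroke→J1
b3 stroke→I1

b2 stroke→J1  (Se1 (Se) sets effort on bond)
b0 stroke→J1  (prefer integral on C1)
b1 stroke→J1  (prefer integral on C2)
b3 stroke→I1  (only one flow-in slot at J1)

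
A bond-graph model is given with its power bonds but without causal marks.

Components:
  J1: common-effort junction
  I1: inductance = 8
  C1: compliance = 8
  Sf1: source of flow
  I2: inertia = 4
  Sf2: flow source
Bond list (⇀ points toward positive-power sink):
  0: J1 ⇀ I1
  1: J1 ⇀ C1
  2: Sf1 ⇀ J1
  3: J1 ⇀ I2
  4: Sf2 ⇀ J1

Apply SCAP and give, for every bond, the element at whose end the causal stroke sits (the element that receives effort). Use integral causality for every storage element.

bond 0 stroke→I1
bond 1 stroke→J1
bond 2 stroke→Sf1
bond 3 stroke→I2
bond 4 stroke→Sf2

#2 →Sf1  (Sf1: flow source, stroke at near end)
#4 →Sf2  (Sf2 (Sf) sets flow on bond)
#0 →I1  (I1 integral (f out))
#1 →J1  (C1: C, integral causality)
#3 →I2  (0-jn J1 has e-setter on 1)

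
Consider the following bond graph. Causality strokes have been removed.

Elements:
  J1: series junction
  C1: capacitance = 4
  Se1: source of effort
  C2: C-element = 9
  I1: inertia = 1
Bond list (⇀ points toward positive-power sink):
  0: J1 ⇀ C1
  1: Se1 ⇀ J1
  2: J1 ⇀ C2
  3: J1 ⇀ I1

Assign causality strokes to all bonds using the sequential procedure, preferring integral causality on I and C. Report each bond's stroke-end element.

bond 1 →J1  (Se1 fixes effort; stroke away)
bond 0 →J1  (C1 outputs effort q/C1)
bond 2 →J1  (C2 integral (e out))
bond 3 →I1  (J1 needs exactly one f-in)

bond 0 stroke at J1
bond 1 stroke at J1
bond 2 stroke at J1
bond 3 stroke at I1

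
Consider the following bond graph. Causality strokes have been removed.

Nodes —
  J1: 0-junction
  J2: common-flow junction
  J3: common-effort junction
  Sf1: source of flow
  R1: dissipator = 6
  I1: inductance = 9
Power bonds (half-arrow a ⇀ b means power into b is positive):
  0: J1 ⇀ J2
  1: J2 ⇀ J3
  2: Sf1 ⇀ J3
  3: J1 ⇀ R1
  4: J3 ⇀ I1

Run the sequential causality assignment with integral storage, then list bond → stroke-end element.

β0 stroke at J2
β1 stroke at J3
β2 stroke at Sf1
β3 stroke at J1
β4 stroke at I1

β2 stroke→Sf1  (source Sf1 imposes f)
β4 stroke→I1  (I1 integral (f out))
β1 stroke→J3  (J3: last free bond brings effort in)
β0 stroke→J2  (J2: bond 1 brought flow, rest push out)
β3 stroke→J1  (closing 0-jn rule on J1)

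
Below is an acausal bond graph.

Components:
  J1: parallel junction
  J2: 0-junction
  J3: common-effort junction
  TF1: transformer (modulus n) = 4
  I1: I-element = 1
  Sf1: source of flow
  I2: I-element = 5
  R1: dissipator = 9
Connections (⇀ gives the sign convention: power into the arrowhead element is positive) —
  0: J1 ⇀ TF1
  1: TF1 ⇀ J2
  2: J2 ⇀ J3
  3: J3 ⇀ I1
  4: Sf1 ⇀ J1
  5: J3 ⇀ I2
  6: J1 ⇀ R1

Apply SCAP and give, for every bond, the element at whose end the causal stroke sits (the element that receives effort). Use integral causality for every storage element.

b0 stroke→TF1
b1 stroke→J2
b2 stroke→J3
b3 stroke→I1
b4 stroke→Sf1
b5 stroke→I2
b6 stroke→J1

#4 stroke→Sf1  (Sf1: flow source, stroke at near end)
#3 stroke→I1  (prefer integral on I1)
#5 stroke→I2  (prefer integral on I2)
#2 stroke→J3  (J3 needs exactly one e-in)
#1 stroke→J2  (only one effort-in slot at J2)
#0 stroke→TF1  (through TF1, causality passes straight; one stroke at TF1)
#6 stroke→J1  (J1 needs exactly one e-in)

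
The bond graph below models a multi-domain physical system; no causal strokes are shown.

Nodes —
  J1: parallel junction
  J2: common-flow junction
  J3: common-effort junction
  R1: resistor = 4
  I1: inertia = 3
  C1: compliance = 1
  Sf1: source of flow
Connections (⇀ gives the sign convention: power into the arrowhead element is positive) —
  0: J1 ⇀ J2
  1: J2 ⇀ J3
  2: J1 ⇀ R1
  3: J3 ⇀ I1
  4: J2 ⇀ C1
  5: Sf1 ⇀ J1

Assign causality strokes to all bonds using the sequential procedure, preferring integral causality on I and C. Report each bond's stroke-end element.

b5 |Sf1  (Sf1: flow source, stroke at near end)
b3 |I1  (I1 integral (f out))
b1 |J3  (only one effort-in slot at J3)
b0 |J2  (J2: bond 1 brought flow, rest push out)
b4 |J2  (1-jn J2 has f-setter on 1)
b2 |J1  (closing 0-jn rule on J1)

b0 stroke at J2
b1 stroke at J3
b2 stroke at J1
b3 stroke at I1
b4 stroke at J2
b5 stroke at Sf1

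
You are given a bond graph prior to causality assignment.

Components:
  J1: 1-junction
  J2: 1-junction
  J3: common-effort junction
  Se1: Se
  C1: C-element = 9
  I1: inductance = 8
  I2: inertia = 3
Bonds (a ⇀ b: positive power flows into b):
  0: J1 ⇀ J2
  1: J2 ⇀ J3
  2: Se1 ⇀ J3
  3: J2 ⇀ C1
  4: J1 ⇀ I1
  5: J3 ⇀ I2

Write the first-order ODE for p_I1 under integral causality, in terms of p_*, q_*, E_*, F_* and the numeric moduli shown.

dp_I1/dt = -E_Se1 - q_C1/9

b2 stroke→J3  (Se1 fixes effort; stroke away)
b1 stroke→J2  (common-e at J3 fixed by 2)
b5 stroke→I2  (0-jn J3 has e-setter on 2)
b3 stroke→J2  (C1: C, integral causality)
b0 stroke→J1  (J2 needs exactly one f-in)
b4 stroke→I1  (closing 1-jn rule on J1)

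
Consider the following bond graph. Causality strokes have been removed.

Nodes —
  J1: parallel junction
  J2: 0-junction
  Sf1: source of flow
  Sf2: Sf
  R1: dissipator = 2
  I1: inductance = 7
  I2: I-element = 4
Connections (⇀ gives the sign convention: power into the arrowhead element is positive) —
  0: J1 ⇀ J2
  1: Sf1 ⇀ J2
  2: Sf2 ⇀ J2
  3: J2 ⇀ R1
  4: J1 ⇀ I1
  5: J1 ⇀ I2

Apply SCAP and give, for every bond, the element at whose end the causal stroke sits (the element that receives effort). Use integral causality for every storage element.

#0 stroke at J1
#1 stroke at Sf1
#2 stroke at Sf2
#3 stroke at J2
#4 stroke at I1
#5 stroke at I2

b1 stroke→Sf1  (Sf1: flow source, stroke at near end)
b2 stroke→Sf2  (Sf2 (Sf) sets flow on bond)
b4 stroke→I1  (I1 outputs flow p/I1)
b5 stroke→I2  (I2: I, integral causality)
b0 stroke→J1  (closing 0-jn rule on J1)
b3 stroke→J2  (J2: last free bond brings effort in)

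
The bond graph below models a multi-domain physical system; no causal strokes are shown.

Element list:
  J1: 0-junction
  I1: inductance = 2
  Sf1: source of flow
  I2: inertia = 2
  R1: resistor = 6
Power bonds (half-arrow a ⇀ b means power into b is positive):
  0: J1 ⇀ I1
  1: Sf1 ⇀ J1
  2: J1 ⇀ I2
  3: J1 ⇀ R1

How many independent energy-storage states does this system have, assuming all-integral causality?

b1 stroke at Sf1  (source Sf1 imposes f)
b0 stroke at I1  (I1 outputs flow p/I1)
b2 stroke at I2  (I2 integral (f out))
b3 stroke at J1  (only one effort-in slot at J1)

2  (I1, I2 all integral)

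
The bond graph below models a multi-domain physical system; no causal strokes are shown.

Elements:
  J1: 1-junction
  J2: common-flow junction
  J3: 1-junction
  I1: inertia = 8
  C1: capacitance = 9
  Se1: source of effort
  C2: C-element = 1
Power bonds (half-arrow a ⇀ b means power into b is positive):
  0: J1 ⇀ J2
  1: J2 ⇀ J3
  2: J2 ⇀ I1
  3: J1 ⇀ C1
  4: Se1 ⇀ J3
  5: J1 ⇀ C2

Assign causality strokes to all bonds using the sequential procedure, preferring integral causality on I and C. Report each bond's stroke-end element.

b0 |J2
b1 |J2
b2 |I1
b3 |J1
b4 |J3
b5 |J1

bond 4 stroke at J3  (Se1 (Se) sets effort on bond)
bond 1 stroke at J2  (J3 needs exactly one f-in)
bond 2 stroke at I1  (I1: I, integral causality)
bond 0 stroke at J2  (common-f at J2 fixed by 2)
bond 3 stroke at J1  (common-f at J1 fixed by 0)
bond 5 stroke at J1  (J1: bond 0 brought flow, rest push out)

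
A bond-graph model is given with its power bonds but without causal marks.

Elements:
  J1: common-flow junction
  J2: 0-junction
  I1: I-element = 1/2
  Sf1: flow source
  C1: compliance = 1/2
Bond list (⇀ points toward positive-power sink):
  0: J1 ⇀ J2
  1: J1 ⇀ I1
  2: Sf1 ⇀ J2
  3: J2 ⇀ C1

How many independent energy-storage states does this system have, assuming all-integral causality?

b2 →Sf1  (Sf1: flow source, stroke at near end)
b1 →I1  (I1: I, integral causality)
b0 →J1  (J1 flow already set via bond 1)
b3 →J2  (only one effort-in slot at J2)

2  (C1, I1 all integral)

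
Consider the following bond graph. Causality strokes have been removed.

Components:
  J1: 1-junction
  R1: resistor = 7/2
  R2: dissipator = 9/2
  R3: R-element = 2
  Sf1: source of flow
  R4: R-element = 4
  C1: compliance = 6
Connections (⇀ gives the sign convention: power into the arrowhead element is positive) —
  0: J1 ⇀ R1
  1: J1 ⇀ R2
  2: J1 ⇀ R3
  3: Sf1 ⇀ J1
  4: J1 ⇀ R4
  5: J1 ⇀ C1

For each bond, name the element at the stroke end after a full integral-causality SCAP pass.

#0 →J1
#1 →J1
#2 →J1
#3 →Sf1
#4 →J1
#5 →J1

bond 3 |Sf1  (Sf1: flow source, stroke at near end)
bond 0 |J1  (J1: bond 3 brought flow, rest push out)
bond 1 |J1  (1-jn J1 has f-setter on 3)
bond 2 |J1  (J1 flow already set via bond 3)
bond 4 |J1  (1-jn J1 has f-setter on 3)
bond 5 |J1  (1-jn J1 has f-setter on 3)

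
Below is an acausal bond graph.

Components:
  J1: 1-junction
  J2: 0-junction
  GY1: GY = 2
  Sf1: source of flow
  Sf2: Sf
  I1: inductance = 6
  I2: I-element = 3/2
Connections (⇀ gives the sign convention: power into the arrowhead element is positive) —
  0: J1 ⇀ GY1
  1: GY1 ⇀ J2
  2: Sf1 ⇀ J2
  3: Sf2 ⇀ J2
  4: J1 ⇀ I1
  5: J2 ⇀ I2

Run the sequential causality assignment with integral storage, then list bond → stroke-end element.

bond 0 |J1
bond 1 |J2
bond 2 |Sf1
bond 3 |Sf2
bond 4 |I1
bond 5 |I2

β2 stroke at Sf1  (Sf1 (Sf) sets flow on bond)
β3 stroke at Sf2  (source Sf2 imposes f)
β4 stroke at I1  (I1: I, integral causality)
β0 stroke at J1  (J1 flow already set via bond 4)
β1 stroke at J2  (GY1: gyrator matches bond 0)
β5 stroke at I2  (J2: bond 1 brought effort, rest push out)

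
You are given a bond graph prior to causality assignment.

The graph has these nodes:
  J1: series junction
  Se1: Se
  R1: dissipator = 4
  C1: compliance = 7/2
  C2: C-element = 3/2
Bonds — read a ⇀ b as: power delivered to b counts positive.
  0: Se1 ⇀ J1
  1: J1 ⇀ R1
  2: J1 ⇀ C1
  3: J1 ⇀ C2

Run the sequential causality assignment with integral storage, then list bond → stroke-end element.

bond 0 |J1
bond 1 |R1
bond 2 |J1
bond 3 |J1

bond 0 →J1  (Se1 fixes effort; stroke away)
bond 2 →J1  (prefer integral on C1)
bond 3 →J1  (prefer integral on C2)
bond 1 →R1  (J1: last free bond brings flow in)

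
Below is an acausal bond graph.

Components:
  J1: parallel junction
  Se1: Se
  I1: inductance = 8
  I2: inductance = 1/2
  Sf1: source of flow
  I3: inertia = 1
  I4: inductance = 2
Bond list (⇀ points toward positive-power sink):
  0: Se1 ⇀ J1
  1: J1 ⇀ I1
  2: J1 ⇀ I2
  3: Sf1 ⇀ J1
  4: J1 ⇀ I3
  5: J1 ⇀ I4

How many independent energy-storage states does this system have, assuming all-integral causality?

#0 →J1  (Se1 (Se) sets effort on bond)
#3 →Sf1  (Sf1: flow source, stroke at near end)
#1 →I1  (J1: bond 0 brought effort, rest push out)
#2 →I2  (J1 effort already set via bond 0)
#4 →I3  (J1 effort already set via bond 0)
#5 →I4  (J1: bond 0 brought effort, rest push out)

4  (I1, I2, I3, I4 all integral)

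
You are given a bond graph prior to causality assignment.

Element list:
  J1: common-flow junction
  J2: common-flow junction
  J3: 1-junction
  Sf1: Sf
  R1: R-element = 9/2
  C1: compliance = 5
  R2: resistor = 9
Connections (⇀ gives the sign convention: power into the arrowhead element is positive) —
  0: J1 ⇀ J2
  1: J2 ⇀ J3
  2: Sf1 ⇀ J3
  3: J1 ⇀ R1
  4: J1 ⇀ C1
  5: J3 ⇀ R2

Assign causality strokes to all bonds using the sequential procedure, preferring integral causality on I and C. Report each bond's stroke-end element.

#0 stroke at J2
#1 stroke at J3
#2 stroke at Sf1
#3 stroke at J1
#4 stroke at J1
#5 stroke at J3

#2 |Sf1  (source Sf1 imposes f)
#1 |J3  (common-f at J3 fixed by 2)
#5 |J3  (J3: bond 2 brought flow, rest push out)
#0 |J2  (1-jn J2 has f-setter on 1)
#3 |J1  (1-jn J1 has f-setter on 0)
#4 |J1  (J1: bond 0 brought flow, rest push out)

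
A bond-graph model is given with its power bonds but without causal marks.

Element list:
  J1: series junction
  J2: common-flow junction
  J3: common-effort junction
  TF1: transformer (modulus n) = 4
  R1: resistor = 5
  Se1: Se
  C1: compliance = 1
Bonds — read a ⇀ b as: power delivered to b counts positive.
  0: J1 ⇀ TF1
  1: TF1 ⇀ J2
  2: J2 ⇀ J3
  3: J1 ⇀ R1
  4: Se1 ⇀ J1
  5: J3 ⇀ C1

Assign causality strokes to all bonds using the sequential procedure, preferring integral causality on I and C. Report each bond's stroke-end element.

#0 →J1
#1 →TF1
#2 →J2
#3 →R1
#4 →J1
#5 →J3

bond 4 stroke at J1  (Se1 (Se) sets effort on bond)
bond 5 stroke at J3  (C1: C, integral causality)
bond 2 stroke at J2  (0-jn J3 has e-setter on 5)
bond 1 stroke at TF1  (closing 1-jn rule on J2)
bond 0 stroke at J1  (TF1: transformer flips bond 1)
bond 3 stroke at R1  (J1: last free bond brings flow in)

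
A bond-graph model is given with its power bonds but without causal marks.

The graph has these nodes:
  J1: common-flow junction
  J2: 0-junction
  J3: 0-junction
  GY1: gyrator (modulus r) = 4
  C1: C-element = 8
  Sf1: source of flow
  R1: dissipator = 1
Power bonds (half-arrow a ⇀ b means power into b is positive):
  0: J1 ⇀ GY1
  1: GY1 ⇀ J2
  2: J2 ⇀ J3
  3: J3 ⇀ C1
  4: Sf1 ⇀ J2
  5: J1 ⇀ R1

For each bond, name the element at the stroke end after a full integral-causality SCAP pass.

bond 0 stroke→GY1
bond 1 stroke→GY1
bond 2 stroke→J2
bond 3 stroke→J3
bond 4 stroke→Sf1
bond 5 stroke→J1

β4 stroke→Sf1  (source Sf1 imposes f)
β3 stroke→J3  (prefer integral on C1)
β2 stroke→J2  (J3: bond 3 brought effort, rest push out)
β1 stroke→GY1  (common-e at J2 fixed by 2)
β0 stroke→GY1  (through GY1, causality inverts; strokes same side of GY1)
β5 stroke→J1  (1-jn J1 has f-setter on 0)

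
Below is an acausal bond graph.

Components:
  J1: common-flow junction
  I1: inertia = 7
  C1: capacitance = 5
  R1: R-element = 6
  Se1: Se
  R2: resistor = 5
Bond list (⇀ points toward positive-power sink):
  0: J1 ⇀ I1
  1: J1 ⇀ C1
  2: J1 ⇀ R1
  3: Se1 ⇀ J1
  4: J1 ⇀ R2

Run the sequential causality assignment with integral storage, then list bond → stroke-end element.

bond 0 stroke at I1
bond 1 stroke at J1
bond 2 stroke at J1
bond 3 stroke at J1
bond 4 stroke at J1

bond 3 stroke at J1  (Se1: effort source, stroke at far end)
bond 0 stroke at I1  (I1: I, integral causality)
bond 1 stroke at J1  (common-f at J1 fixed by 0)
bond 2 stroke at J1  (J1: bond 0 brought flow, rest push out)
bond 4 stroke at J1  (1-jn J1 has f-setter on 0)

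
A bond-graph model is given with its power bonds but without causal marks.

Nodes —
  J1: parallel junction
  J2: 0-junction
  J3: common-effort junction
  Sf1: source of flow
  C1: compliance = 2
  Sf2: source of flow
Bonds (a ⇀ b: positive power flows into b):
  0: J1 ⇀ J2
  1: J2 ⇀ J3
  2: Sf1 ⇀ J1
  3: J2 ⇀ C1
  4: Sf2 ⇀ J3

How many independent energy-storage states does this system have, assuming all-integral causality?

1  (C1 all integral)

bond 2 →Sf1  (Sf1: flow source, stroke at near end)
bond 4 →Sf2  (Sf2: flow source, stroke at near end)
bond 0 →J1  (J1: last free bond brings effort in)
bond 1 →J3  (J3 needs exactly one e-in)
bond 3 →J2  (J2 needs exactly one e-in)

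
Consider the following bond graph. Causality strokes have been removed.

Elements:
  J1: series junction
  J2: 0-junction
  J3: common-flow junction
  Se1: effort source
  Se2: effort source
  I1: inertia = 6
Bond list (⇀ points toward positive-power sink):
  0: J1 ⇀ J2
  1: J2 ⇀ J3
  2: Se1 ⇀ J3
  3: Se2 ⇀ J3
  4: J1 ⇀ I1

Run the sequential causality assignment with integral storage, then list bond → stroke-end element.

bond 0 →J1
bond 1 →J2
bond 2 →J3
bond 3 →J3
bond 4 →I1

bond 2 stroke→J3  (source Se1 imposes e)
bond 3 stroke→J3  (Se2: effort source, stroke at far end)
bond 1 stroke→J2  (closing 1-jn rule on J3)
bond 0 stroke→J1  (0-jn J2 has e-setter on 1)
bond 4 stroke→I1  (closing 1-jn rule on J1)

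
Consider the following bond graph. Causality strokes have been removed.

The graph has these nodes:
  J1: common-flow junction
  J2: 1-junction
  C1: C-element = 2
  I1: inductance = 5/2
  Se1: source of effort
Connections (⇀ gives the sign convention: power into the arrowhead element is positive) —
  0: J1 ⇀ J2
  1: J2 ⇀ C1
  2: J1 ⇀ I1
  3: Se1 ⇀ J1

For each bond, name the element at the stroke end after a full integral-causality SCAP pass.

b0 |J1
b1 |J2
b2 |I1
b3 |J1

b3 stroke→J1  (Se1 (Se) sets effort on bond)
b1 stroke→J2  (C1: C, integral causality)
b0 stroke→J1  (J2 needs exactly one f-in)
b2 stroke→I1  (closing 1-jn rule on J1)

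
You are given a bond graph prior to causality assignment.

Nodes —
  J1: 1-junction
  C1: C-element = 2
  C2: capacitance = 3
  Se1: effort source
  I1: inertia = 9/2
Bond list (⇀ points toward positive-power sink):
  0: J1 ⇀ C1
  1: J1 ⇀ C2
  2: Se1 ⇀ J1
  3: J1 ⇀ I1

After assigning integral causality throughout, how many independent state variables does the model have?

3  (C1, C2, I1 all integral)

#2 |J1  (Se1: effort source, stroke at far end)
#0 |J1  (prefer integral on C1)
#1 |J1  (C2: C, integral causality)
#3 |I1  (only one flow-in slot at J1)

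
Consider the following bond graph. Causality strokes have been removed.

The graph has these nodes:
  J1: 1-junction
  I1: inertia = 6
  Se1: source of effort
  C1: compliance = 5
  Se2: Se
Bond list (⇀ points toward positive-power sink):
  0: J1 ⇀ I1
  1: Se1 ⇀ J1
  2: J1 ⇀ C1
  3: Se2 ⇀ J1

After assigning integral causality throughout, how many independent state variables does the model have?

2  (C1, I1 all integral)

bond 1 →J1  (source Se1 imposes e)
bond 3 →J1  (source Se2 imposes e)
bond 0 →I1  (I1: I, integral causality)
bond 2 →J1  (1-jn J1 has f-setter on 0)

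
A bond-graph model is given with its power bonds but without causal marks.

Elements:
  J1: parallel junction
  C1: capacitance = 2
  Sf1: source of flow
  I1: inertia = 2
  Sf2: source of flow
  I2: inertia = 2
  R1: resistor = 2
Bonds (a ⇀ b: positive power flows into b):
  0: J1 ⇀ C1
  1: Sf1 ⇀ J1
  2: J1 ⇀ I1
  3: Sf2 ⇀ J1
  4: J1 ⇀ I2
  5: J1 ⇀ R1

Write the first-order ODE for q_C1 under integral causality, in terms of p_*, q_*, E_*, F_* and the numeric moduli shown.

b1 |Sf1  (source Sf1 imposes f)
b3 |Sf2  (Sf2 (Sf) sets flow on bond)
b0 |J1  (C1 integral (e out))
b2 |I1  (common-e at J1 fixed by 0)
b4 |I2  (J1: bond 0 brought effort, rest push out)
b5 |R1  (common-e at J1 fixed by 0)

dq_C1/dt = F_Sf1 + F_Sf2 - p_I1/2 - p_I2/2 - q_C1/4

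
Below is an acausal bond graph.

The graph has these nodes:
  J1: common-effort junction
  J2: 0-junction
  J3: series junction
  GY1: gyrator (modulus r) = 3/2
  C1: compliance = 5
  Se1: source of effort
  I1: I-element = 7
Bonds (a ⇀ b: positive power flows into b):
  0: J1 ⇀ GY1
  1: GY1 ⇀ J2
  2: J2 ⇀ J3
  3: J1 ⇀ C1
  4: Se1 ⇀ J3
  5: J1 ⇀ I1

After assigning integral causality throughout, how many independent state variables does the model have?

b4 |J3  (Se1 fixes effort; stroke away)
b2 |J2  (J3 needs exactly one f-in)
b1 |GY1  (0-jn J2 has e-setter on 2)
b0 |GY1  (GY GY1: same side as bond 1)
b3 |J1  (C1: C, integral causality)
b5 |I1  (common-e at J1 fixed by 3)

2  (C1, I1 all integral)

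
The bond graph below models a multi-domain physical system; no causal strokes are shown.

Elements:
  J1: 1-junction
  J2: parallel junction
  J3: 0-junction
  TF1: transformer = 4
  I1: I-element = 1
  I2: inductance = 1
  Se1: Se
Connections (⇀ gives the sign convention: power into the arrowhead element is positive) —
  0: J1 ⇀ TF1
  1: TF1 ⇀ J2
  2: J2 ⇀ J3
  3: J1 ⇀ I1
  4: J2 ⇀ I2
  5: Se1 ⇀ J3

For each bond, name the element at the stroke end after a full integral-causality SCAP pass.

bond 5 stroke at J3  (Se1: effort source, stroke at far end)
bond 2 stroke at J2  (J3: bond 5 brought effort, rest push out)
bond 1 stroke at TF1  (common-e at J2 fixed by 2)
bond 4 stroke at I2  (J2: bond 2 brought effort, rest push out)
bond 0 stroke at J1  (through TF1, causality passes straight; one stroke at TF1)
bond 3 stroke at I1  (J1 needs exactly one f-in)

β0 |J1
β1 |TF1
β2 |J2
β3 |I1
β4 |I2
β5 |J3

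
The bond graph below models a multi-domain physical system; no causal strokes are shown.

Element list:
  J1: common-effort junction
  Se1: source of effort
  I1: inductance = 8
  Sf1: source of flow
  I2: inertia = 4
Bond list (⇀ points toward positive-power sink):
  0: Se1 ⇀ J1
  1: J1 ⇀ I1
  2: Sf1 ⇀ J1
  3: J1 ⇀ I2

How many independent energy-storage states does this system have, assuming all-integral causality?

2  (I1, I2 all integral)

β0 stroke→J1  (source Se1 imposes e)
β2 stroke→Sf1  (source Sf1 imposes f)
β1 stroke→I1  (J1 effort already set via bond 0)
β3 stroke→I2  (0-jn J1 has e-setter on 0)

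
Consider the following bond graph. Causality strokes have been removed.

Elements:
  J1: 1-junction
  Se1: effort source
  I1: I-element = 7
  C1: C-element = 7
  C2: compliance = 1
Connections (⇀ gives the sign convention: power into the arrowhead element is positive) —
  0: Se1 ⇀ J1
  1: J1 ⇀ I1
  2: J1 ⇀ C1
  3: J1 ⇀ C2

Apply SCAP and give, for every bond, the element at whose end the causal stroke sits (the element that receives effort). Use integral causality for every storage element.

bond 0 stroke at J1  (Se1 (Se) sets effort on bond)
bond 1 stroke at I1  (I1 outputs flow p/I1)
bond 2 stroke at J1  (1-jn J1 has f-setter on 1)
bond 3 stroke at J1  (J1 flow already set via bond 1)

β0 →J1
β1 →I1
β2 →J1
β3 →J1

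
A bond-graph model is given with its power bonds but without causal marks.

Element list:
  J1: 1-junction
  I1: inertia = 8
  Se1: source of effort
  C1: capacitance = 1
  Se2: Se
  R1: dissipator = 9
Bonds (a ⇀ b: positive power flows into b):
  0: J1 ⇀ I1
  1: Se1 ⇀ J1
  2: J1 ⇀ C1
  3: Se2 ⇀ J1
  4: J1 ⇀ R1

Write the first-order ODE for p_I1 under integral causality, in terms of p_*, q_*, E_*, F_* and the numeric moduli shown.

bond 1 →J1  (Se1 (Se) sets effort on bond)
bond 3 →J1  (Se2 fixes effort; stroke away)
bond 0 →I1  (I1 outputs flow p/I1)
bond 2 →J1  (J1: bond 0 brought flow, rest push out)
bond 4 →J1  (J1 flow already set via bond 0)

dp_I1/dt = E_Se1 + E_Se2 - 9*p_I1/8 - q_C1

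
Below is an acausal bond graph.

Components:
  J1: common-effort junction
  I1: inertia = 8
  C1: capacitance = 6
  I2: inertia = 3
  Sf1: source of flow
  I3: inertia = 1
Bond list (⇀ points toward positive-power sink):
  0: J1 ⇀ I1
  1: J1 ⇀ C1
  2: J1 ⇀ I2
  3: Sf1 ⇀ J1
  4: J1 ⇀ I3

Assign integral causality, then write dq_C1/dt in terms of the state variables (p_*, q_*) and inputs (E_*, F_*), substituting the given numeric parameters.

b3 |Sf1  (Sf1 fixes flow; stroke at Sf1)
b0 |I1  (I1 integral (f out))
b1 |J1  (C1 integral (e out))
b2 |I2  (J1: bond 1 brought effort, rest push out)
b4 |I3  (common-e at J1 fixed by 1)

dq_C1/dt = F_Sf1 - p_I1/8 - p_I2/3 - p_I3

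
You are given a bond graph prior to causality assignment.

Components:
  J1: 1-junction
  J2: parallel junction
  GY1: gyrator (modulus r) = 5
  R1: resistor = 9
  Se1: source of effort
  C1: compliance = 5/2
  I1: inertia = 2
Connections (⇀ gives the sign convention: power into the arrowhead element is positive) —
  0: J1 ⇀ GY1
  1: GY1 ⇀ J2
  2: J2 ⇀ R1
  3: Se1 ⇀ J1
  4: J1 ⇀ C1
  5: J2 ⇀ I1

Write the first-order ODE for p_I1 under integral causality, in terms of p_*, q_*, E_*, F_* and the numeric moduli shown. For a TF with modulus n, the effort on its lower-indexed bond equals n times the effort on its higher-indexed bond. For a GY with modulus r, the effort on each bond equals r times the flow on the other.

b3 |J1  (source Se1 imposes e)
b4 |J1  (C1: C, integral causality)
b0 |GY1  (closing 1-jn rule on J1)
b1 |GY1  (GY1: gyrator matches bond 0)
b5 |I1  (I1: I, integral causality)
b2 |J2  (closing 0-jn rule on J2)

dp_I1/dt = 9*E_Se1/5 - 9*p_I1/2 - 18*q_C1/25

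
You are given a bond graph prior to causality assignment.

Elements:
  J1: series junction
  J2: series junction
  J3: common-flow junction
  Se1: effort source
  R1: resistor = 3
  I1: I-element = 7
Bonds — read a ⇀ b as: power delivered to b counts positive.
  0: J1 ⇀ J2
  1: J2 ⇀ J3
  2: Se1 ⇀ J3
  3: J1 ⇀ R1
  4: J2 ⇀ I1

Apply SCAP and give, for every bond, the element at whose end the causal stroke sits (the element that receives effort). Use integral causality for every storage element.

β0 |J2
β1 |J2
β2 |J3
β3 |J1
β4 |I1

#2 stroke at J3  (Se1 fixes effort; stroke away)
#1 stroke at J2  (J3: last free bond brings flow in)
#4 stroke at I1  (I1: I, integral causality)
#0 stroke at J2  (J2: bond 4 brought flow, rest push out)
#3 stroke at J1  (J1 flow already set via bond 0)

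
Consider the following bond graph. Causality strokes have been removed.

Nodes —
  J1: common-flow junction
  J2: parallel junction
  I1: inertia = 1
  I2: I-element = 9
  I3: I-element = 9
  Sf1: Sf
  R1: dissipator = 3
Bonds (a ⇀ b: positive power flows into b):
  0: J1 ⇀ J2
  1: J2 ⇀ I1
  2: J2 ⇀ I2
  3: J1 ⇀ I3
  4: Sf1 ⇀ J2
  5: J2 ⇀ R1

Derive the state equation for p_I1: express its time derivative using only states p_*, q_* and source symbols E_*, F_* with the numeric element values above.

dp_I1/dt = 3*F_Sf1 - 3*p_I1 - p_I2/3 + p_I3/3

bond 4 stroke→Sf1  (Sf1 (Sf) sets flow on bond)
bond 1 stroke→I1  (I1: I, integral causality)
bond 2 stroke→I2  (prefer integral on I2)
bond 3 stroke→I3  (I3 outputs flow p/I3)
bond 0 stroke→J1  (1-jn J1 has f-setter on 3)
bond 5 stroke→J2  (closing 0-jn rule on J2)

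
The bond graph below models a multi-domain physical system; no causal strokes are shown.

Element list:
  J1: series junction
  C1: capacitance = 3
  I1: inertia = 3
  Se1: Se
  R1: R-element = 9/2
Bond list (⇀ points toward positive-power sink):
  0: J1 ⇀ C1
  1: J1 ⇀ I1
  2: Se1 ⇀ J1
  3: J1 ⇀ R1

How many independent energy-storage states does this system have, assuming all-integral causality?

β2 |J1  (source Se1 imposes e)
β0 |J1  (C1: C, integral causality)
β1 |I1  (I1 outputs flow p/I1)
β3 |J1  (J1 flow already set via bond 1)

2  (C1, I1 all integral)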